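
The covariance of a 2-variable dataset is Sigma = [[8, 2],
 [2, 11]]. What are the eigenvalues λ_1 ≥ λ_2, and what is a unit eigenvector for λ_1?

Step 1 — characteristic polynomial of 2×2 Sigma:
  det(Sigma - λI) = λ² - trace · λ + det = 0.
  trace = 8 + 11 = 19, det = 8·11 - (2)² = 84.
Step 2 — discriminant:
  Δ = trace² - 4·det = 361 - 336 = 25.
Step 3 — eigenvalues:
  λ = (trace ± √Δ)/2 = (19 ± 5)/2,
  λ_1 = 12,  λ_2 = 7.

Step 4 — unit eigenvector for λ_1: solve (Sigma - λ_1 I)v = 0. First row:
  (8 - 12)·v_x + (2)·v_y = 0, i.e. (-4)·v_x + (2)·v_y = 0,
  so v ∝ (b, λ_1 - a) = (2, 4) = u.
  ||u|| = √((2)² + (4)²) = √(20) ≈ 4.4721,
  v_1 = u/||u|| ≈ (0.4472, 0.8944) (||v_1|| = 1).

λ_1 = 12,  λ_2 = 7;  v_1 ≈ (0.4472, 0.8944)


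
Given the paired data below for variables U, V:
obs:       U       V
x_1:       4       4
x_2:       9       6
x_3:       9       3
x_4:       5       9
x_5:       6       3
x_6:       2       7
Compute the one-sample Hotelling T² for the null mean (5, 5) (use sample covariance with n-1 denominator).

Step 1 — sample mean vector:
  mean(U) = (4 + 9 + 9 + 5 + 6 + 2) / 6 = 35/6 = 5.8333
  mean(V) = (4 + 6 + 3 + 9 + 3 + 7) / 6 = 32/6 = 5.3333
  x̄ = (5.8333, 5.3333),  deviation x̄ - mu_0 = (5.8333, 5.3333) - (5, 5) = (0.8333, 0.3333).

Step 2 — sample covariance matrix, S[i,j] = (1/(n-1)) · Σ_k (x_{k,i} - mean_i) · (x_{k,j} - mean_j), divisor n-1 = 5:
  S[U,U] = ((-1.8333)·(-1.8333) + (3.1667)·(3.1667) + (3.1667)·(3.1667) + (-0.8333)·(-0.8333) + (0.1667)·(0.1667) + (-3.8333)·(-3.8333)) / 5 = 38.8333/5 = 7.7667
  S[U,V] = ((-1.8333)·(-1.3333) + (3.1667)·(0.6667) + (3.1667)·(-2.3333) + (-0.8333)·(3.6667) + (0.1667)·(-2.3333) + (-3.8333)·(1.6667)) / 5 = -12.6667/5 = -2.5333
  S[V,V] = ((-1.3333)·(-1.3333) + (0.6667)·(0.6667) + (-2.3333)·(-2.3333) + (3.6667)·(3.6667) + (-2.3333)·(-2.3333) + (1.6667)·(1.6667)) / 5 = 29.3333/5 = 5.8667
  S = [[7.7667, -2.5333],
 [-2.5333, 5.8667]].

Step 3 — invert S. det(S) = 7.7667·5.8667 - (-2.5333)² = 39.1467.
  S^{-1} = (1/det) · [[d, -b], [-b, a]] = [[0.1499, 0.0647],
 [0.0647, 0.1984]].

Step 4 — quadratic form (x̄ - mu_0)^T · S^{-1} · (x̄ - mu_0):
  S^{-1} · (x̄ - mu_0) = (0.1465, 0.1201),
  (x̄ - mu_0)^T · [...] = (0.8333)·(0.1465) + (0.3333)·(0.1201) = 0.1621.

Step 5 — scale by n: T² = 6 · 0.1621 = 0.9724.

T² ≈ 0.9724


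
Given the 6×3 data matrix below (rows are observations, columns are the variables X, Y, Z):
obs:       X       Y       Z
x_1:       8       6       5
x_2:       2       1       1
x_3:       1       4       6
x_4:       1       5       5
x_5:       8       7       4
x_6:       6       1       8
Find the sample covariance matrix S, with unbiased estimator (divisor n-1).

Step 1 — column means:
  mean(X) = (8 + 2 + 1 + 1 + 8 + 6) / 6 = 26/6 = 4.3333
  mean(Y) = (6 + 1 + 4 + 5 + 7 + 1) / 6 = 24/6 = 4
  mean(Z) = (5 + 1 + 6 + 5 + 4 + 8) / 6 = 29/6 = 4.8333

Step 2 — sample covariance S[i,j] = (1/(n-1)) · Σ_k (x_{k,i} - mean_i) · (x_{k,j} - mean_j), with n-1 = 5.
  S[X,X] = ((3.6667)·(3.6667) + (-2.3333)·(-2.3333) + (-3.3333)·(-3.3333) + (-3.3333)·(-3.3333) + (3.6667)·(3.6667) + (1.6667)·(1.6667)) / 5 = 57.3333/5 = 11.4667
  S[X,Y] = ((3.6667)·(2) + (-2.3333)·(-3) + (-3.3333)·(0) + (-3.3333)·(1) + (3.6667)·(3) + (1.6667)·(-3)) / 5 = 17/5 = 3.4
  S[X,Z] = ((3.6667)·(0.1667) + (-2.3333)·(-3.8333) + (-3.3333)·(1.1667) + (-3.3333)·(0.1667) + (3.6667)·(-0.8333) + (1.6667)·(3.1667)) / 5 = 7.3333/5 = 1.4667
  S[Y,Y] = ((2)·(2) + (-3)·(-3) + (0)·(0) + (1)·(1) + (3)·(3) + (-3)·(-3)) / 5 = 32/5 = 6.4
  S[Y,Z] = ((2)·(0.1667) + (-3)·(-3.8333) + (0)·(1.1667) + (1)·(0.1667) + (3)·(-0.8333) + (-3)·(3.1667)) / 5 = 0/5 = 0
  S[Z,Z] = ((0.1667)·(0.1667) + (-3.8333)·(-3.8333) + (1.1667)·(1.1667) + (0.1667)·(0.1667) + (-0.8333)·(-0.8333) + (3.1667)·(3.1667)) / 5 = 26.8333/5 = 5.3667

S is symmetric (S[j,i] = S[i,j]). Assembling:

S = [[11.4667, 3.4, 1.4667],
 [3.4, 6.4, 0],
 [1.4667, 0, 5.3667]]


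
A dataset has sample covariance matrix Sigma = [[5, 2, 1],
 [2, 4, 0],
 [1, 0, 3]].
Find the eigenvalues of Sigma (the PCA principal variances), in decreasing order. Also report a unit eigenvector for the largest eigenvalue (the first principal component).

Step 1 — characteristic polynomial p(λ) = det(λI - Sigma) = λ³ - tr·λ² + c_1·λ - det, where tr = trace, c_1 = sum of the principal 2×2 minors, det = det(Sigma):
  tr = 5 + 4 + 3 = 12,
  c_1 = (5·4 - (2)²) + (5·3 - (1)²) + (4·3 - (0)²) = 16 + 14 + 12 = 42,
  det = 5·(4·3 - (0)²) - (2)·((2)·3 - (0)·(1)) + (1)·((2)·(0) - 4·(1)) = 5·(12) - (2)·(6) + (1)·(-4) = 44.
  So p(λ) = λ³ - 12λ² + 42λ - 44.
Step 2 — look for an integer root (rational root theorem: any rational root is an integer divisor of 44). Testing λ = 2:
  p(2) = 8 - 48 + 84 - 44 = 0  ✓
  Dividing out (λ - 2): p(λ) = (λ - 2)(λ² - 10λ + 22).
Step 3 — remaining eigenvalues from the quadratic λ² - 10λ + 22 = 0:
  Δ = 10² - 4·22 = 100 - 88 = 12,  λ = (10 ± √12)/2 = (10 ± 3.4641)/2 ≈ 6.7321 or 3.2679.
  Sorted: λ_1 = 6.7321,  λ_2 = 3.2679,  λ_3 = 2  (check: sum = 12 = tr ✓).

Step 4 — unit eigenvector for λ_1 ≈ 6.7321: v spans the null space of (Sigma - λ_1 I), whose rows are
  r_1 = (-1.7321, 2, 1),  r_2 = (2, -2.7321, 0),  r_3 = (1, 0, -3.7321).
  v is orthogonal to every row, so take v ∝ r_1 × r_2 = ((2)·(0) - (1)·(-2.7321), (1)·(2) - (-1.7321)·(0), (-1.7321)·(-2.7321) - (2)·(2)) ≈ (2.7321, 2, 0.7321).
  Let u = (2.7321, 2, 0.7321).
  ||u|| = √((2.7321)² + (2)² + (0.7321)²) = √(12) ≈ 3.4641,  v_1 = u/||u|| ≈ (0.7887, 0.5774, 0.2113) (||v_1|| = 1).

λ_1 = 6.7321,  λ_2 = 3.2679,  λ_3 = 2;  v_1 ≈ (0.7887, 0.5774, 0.2113)


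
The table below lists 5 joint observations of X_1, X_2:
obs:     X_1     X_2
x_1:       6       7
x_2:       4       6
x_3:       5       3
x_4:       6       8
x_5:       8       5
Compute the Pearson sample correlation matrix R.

Step 1 — column means:
  mean(X_1) = (6 + 4 + 5 + 6 + 8) / 5 = 29/5 = 5.8
  mean(X_2) = (7 + 6 + 3 + 8 + 5) / 5 = 29/5 = 5.8

Step 2 — sample variances and covariances s[i,j] = (1/(n-1)) · Σ_k (x_{k,i} - mean_i) · (x_{k,j} - mean_j), with n-1 = 4:
  s[X_1,X_1] = ((0.2)·(0.2) + (-1.8)·(-1.8) + (-0.8)·(-0.8) + (0.2)·(0.2) + (2.2)·(2.2)) / 4 = 8.8/4 = 2.2
  s[X_1,X_2] = ((0.2)·(1.2) + (-1.8)·(0.2) + (-0.8)·(-2.8) + (0.2)·(2.2) + (2.2)·(-0.8)) / 4 = 0.8/4 = 0.2
  s[X_2,X_2] = ((1.2)·(1.2) + (0.2)·(0.2) + (-2.8)·(-2.8) + (2.2)·(2.2) + (-0.8)·(-0.8)) / 4 = 14.8/4 = 3.7
  Sample standard deviations s_i = √(s[i,i]):
  s(X_1) = √(2.2) = 1.4832
  s(X_2) = √(3.7) = 1.9235

Step 3 — r_{ij} = s_{ij} / (s_i · s_j):
  r[X_1,X_1] = 1 (diagonal).
  r[X_1,X_2] = 0.2 / (1.4832 · 1.9235) = 0.2 / 2.8531 = 0.0701
  r[X_2,X_2] = 1 (diagonal).

R is symmetric with unit diagonal. Assembling:

R = [[1, 0.0701],
 [0.0701, 1]]


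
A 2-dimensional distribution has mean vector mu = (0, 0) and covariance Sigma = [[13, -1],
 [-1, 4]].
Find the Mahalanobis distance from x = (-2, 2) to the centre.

Step 1 — centre the observation: (x - mu) = (-2, 2).

Step 2 — invert Sigma. det(Sigma) = 13·4 - (-1)² = 51.
  Sigma^{-1} = (1/det) · [[d, -b], [-b, a]] = [[0.0784, 0.0196],
 [0.0196, 0.2549]].

Step 3 — form the quadratic (x - mu)^T · Sigma^{-1} · (x - mu):
  Sigma^{-1} · (x - mu) = (-0.1176, 0.4706).
  (x - mu)^T · [Sigma^{-1} · (x - mu)] = (-2)·(-0.1176) + (2)·(0.4706) = 1.1765.

Step 4 — take square root: d = √(1.1765) ≈ 1.0847.

d(x, mu) = √(1.1765) ≈ 1.0847


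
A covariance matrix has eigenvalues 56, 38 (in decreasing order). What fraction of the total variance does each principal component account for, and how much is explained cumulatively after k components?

Step 1 — total variance = trace(Sigma) = Σ λ_i = 56 + 38 = 94.

Step 2 — fraction explained by component i = λ_i / Σ λ:
  PC1: 56/94 = 0.5957
  PC2: 38/94 = 0.4043

Step 3 — cumulative fraction after k components = (λ_1 + ... + λ_k) / Σ λ:
  k = 1: 56/94 = 0.5957
  k = 2: (56 + 38)/94 = 94/94 = 1

Summary (fraction, with percent):

explained: PC1 0.5957 (59.57%), PC2 0.4043 (40.43%);  cumulative: 0.5957, 1


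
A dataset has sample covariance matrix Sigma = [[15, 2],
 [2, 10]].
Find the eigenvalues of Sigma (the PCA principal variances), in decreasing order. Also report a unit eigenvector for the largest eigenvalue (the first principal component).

Step 1 — characteristic polynomial of 2×2 Sigma:
  det(Sigma - λI) = λ² - trace · λ + det = 0.
  trace = 15 + 10 = 25, det = 15·10 - (2)² = 146.
Step 2 — discriminant:
  Δ = trace² - 4·det = 625 - 584 = 41.
Step 3 — eigenvalues:
  λ = (trace ± √Δ)/2 = (25 ± 6.4031)/2,
  λ_1 = 15.7016,  λ_2 = 9.2984.

Step 4 — unit eigenvector for λ_1: solve (Sigma - λ_1 I)v = 0. First row:
  (15 - 15.7016)·v_x + (2)·v_y = 0, i.e. (-0.7016)·v_x + (2)·v_y = 0,
  so v ∝ (b, λ_1 - a) = (2, 0.7016) = u.
  ||u|| = √((2)² + (0.7016)²) = √(4.4922) ≈ 2.1195,
  v_1 = u/||u|| ≈ (0.9436, 0.331) (||v_1|| = 1).

λ_1 = 15.7016,  λ_2 = 9.2984;  v_1 ≈ (0.9436, 0.331)


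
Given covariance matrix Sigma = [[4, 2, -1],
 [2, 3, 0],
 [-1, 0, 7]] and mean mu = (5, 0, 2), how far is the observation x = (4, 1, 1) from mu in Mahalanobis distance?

Step 1 — centre the observation: (x - mu) = (-1, 1, -1).

Step 2 — invert Sigma (cofactor / det for 3×3, or solve directly):
  Sigma^{-1} = [[0.3962, -0.2642, 0.0566],
 [-0.2642, 0.5094, -0.0377],
 [0.0566, -0.0377, 0.1509]].

Step 3 — form the quadratic (x - mu)^T · Sigma^{-1} · (x - mu):
  Sigma^{-1} · (x - mu) = (-0.717, 0.8113, -0.2453).
  (x - mu)^T · [Sigma^{-1} · (x - mu)] = (-1)·(-0.717) + (1)·(0.8113) + (-1)·(-0.2453) = 1.7736.

Step 4 — take square root: d = √(1.7736) ≈ 1.3318.

d(x, mu) = √(1.7736) ≈ 1.3318


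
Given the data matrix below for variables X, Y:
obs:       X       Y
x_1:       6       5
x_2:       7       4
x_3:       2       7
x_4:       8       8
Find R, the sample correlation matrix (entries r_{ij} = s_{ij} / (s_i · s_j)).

Step 1 — column means:
  mean(X) = (6 + 7 + 2 + 8) / 4 = 23/4 = 5.75
  mean(Y) = (5 + 4 + 7 + 8) / 4 = 24/4 = 6

Step 2 — sample variances and covariances s[i,j] = (1/(n-1)) · Σ_k (x_{k,i} - mean_i) · (x_{k,j} - mean_j), with n-1 = 3:
  s[X,X] = ((0.25)·(0.25) + (1.25)·(1.25) + (-3.75)·(-3.75) + (2.25)·(2.25)) / 3 = 20.75/3 = 6.9167
  s[X,Y] = ((0.25)·(-1) + (1.25)·(-2) + (-3.75)·(1) + (2.25)·(2)) / 3 = -2/3 = -0.6667
  s[Y,Y] = ((-1)·(-1) + (-2)·(-2) + (1)·(1) + (2)·(2)) / 3 = 10/3 = 3.3333
  Sample standard deviations s_i = √(s[i,i]):
  s(X) = √(6.9167) = 2.63
  s(Y) = √(3.3333) = 1.8257

Step 3 — r_{ij} = s_{ij} / (s_i · s_j):
  r[X,X] = 1 (diagonal).
  r[X,Y] = -0.6667 / (2.63 · 1.8257) = -0.6667 / 4.8016 = -0.1388
  r[Y,Y] = 1 (diagonal).

R is symmetric with unit diagonal. Assembling:

R = [[1, -0.1388],
 [-0.1388, 1]]


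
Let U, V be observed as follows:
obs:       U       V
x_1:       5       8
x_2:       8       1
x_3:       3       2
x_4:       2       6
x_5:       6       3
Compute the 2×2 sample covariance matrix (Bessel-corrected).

Step 1 — column means:
  mean(U) = (5 + 8 + 3 + 2 + 6) / 5 = 24/5 = 4.8
  mean(V) = (8 + 1 + 2 + 6 + 3) / 5 = 20/5 = 4

Step 2 — sample covariance S[i,j] = (1/(n-1)) · Σ_k (x_{k,i} - mean_i) · (x_{k,j} - mean_j), with n-1 = 4.
  S[U,U] = ((0.2)·(0.2) + (3.2)·(3.2) + (-1.8)·(-1.8) + (-2.8)·(-2.8) + (1.2)·(1.2)) / 4 = 22.8/4 = 5.7
  S[U,V] = ((0.2)·(4) + (3.2)·(-3) + (-1.8)·(-2) + (-2.8)·(2) + (1.2)·(-1)) / 4 = -12/4 = -3
  S[V,V] = ((4)·(4) + (-3)·(-3) + (-2)·(-2) + (2)·(2) + (-1)·(-1)) / 4 = 34/4 = 8.5

S is symmetric (S[j,i] = S[i,j]). Assembling:

S = [[5.7, -3],
 [-3, 8.5]]


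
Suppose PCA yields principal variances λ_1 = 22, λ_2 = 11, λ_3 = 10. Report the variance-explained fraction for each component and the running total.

Step 1 — total variance = trace(Sigma) = Σ λ_i = 22 + 11 + 10 = 43.

Step 2 — fraction explained by component i = λ_i / Σ λ:
  PC1: 22/43 = 0.5116
  PC2: 11/43 = 0.2558
  PC3: 10/43 = 0.2326

Step 3 — cumulative fraction after k components = (λ_1 + ... + λ_k) / Σ λ:
  k = 1: 22/43 = 0.5116
  k = 2: (22 + 11)/43 = 33/43 = 0.7674
  k = 3: (22 + 11 + 10)/43 = 43/43 = 1

Summary (fraction, with percent):

explained: PC1 0.5116 (51.16%), PC2 0.2558 (25.58%), PC3 0.2326 (23.26%);  cumulative: 0.5116, 0.7674, 1


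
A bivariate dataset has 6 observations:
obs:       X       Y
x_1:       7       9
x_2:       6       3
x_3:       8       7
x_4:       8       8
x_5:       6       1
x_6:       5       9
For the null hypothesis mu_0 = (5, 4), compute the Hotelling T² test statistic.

Step 1 — sample mean vector:
  mean(X) = (7 + 6 + 8 + 8 + 6 + 5) / 6 = 40/6 = 6.6667
  mean(Y) = (9 + 3 + 7 + 8 + 1 + 9) / 6 = 37/6 = 6.1667
  x̄ = (6.6667, 6.1667),  deviation x̄ - mu_0 = (6.6667, 6.1667) - (5, 4) = (1.6667, 2.1667).

Step 2 — sample covariance matrix, S[i,j] = (1/(n-1)) · Σ_k (x_{k,i} - mean_i) · (x_{k,j} - mean_j), divisor n-1 = 5:
  S[X,X] = ((0.3333)·(0.3333) + (-0.6667)·(-0.6667) + (1.3333)·(1.3333) + (1.3333)·(1.3333) + (-0.6667)·(-0.6667) + (-1.6667)·(-1.6667)) / 5 = 7.3333/5 = 1.4667
  S[X,Y] = ((0.3333)·(2.8333) + (-0.6667)·(-3.1667) + (1.3333)·(0.8333) + (1.3333)·(1.8333) + (-0.6667)·(-5.1667) + (-1.6667)·(2.8333)) / 5 = 5.3333/5 = 1.0667
  S[Y,Y] = ((2.8333)·(2.8333) + (-3.1667)·(-3.1667) + (0.8333)·(0.8333) + (1.8333)·(1.8333) + (-5.1667)·(-5.1667) + (2.8333)·(2.8333)) / 5 = 56.8333/5 = 11.3667
  S = [[1.4667, 1.0667],
 [1.0667, 11.3667]].

Step 3 — invert S. det(S) = 1.4667·11.3667 - (1.0667)² = 15.5333.
  S^{-1} = (1/det) · [[d, -b], [-b, a]] = [[0.7318, -0.0687],
 [-0.0687, 0.0944]].

Step 4 — quadratic form (x̄ - mu_0)^T · S^{-1} · (x̄ - mu_0):
  S^{-1} · (x̄ - mu_0) = (1.0708, 0.0901),
  (x̄ - mu_0)^T · [...] = (1.6667)·(1.0708) + (2.1667)·(0.0901) = 1.98.

Step 5 — scale by n: T² = 6 · 1.98 = 11.8798.

T² ≈ 11.8798


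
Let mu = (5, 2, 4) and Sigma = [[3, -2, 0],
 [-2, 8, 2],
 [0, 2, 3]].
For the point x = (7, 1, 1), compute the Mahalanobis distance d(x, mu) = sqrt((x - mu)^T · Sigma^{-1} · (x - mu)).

Step 1 — centre the observation: (x - mu) = (2, -1, -3).

Step 2 — invert Sigma (cofactor / det for 3×3, or solve directly):
  Sigma^{-1} = [[0.4167, 0.125, -0.0833],
 [0.125, 0.1875, -0.125],
 [-0.0833, -0.125, 0.4167]].

Step 3 — form the quadratic (x - mu)^T · Sigma^{-1} · (x - mu):
  Sigma^{-1} · (x - mu) = (0.9583, 0.4375, -1.2917).
  (x - mu)^T · [Sigma^{-1} · (x - mu)] = (2)·(0.9583) + (-1)·(0.4375) + (-3)·(-1.2917) = 5.3542.

Step 4 — take square root: d = √(5.3542) ≈ 2.3139.

d(x, mu) = √(5.3542) ≈ 2.3139


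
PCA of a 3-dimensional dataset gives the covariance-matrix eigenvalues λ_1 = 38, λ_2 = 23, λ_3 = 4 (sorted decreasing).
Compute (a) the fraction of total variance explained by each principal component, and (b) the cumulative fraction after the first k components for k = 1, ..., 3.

Step 1 — total variance = trace(Sigma) = Σ λ_i = 38 + 23 + 4 = 65.

Step 2 — fraction explained by component i = λ_i / Σ λ:
  PC1: 38/65 = 0.5846
  PC2: 23/65 = 0.3538
  PC3: 4/65 = 0.0615

Step 3 — cumulative fraction after k components = (λ_1 + ... + λ_k) / Σ λ:
  k = 1: 38/65 = 0.5846
  k = 2: (38 + 23)/65 = 61/65 = 0.9385
  k = 3: (38 + 23 + 4)/65 = 65/65 = 1

Summary (fraction, with percent):

explained: PC1 0.5846 (58.46%), PC2 0.3538 (35.38%), PC3 0.0615 (6.15%);  cumulative: 0.5846, 0.9385, 1


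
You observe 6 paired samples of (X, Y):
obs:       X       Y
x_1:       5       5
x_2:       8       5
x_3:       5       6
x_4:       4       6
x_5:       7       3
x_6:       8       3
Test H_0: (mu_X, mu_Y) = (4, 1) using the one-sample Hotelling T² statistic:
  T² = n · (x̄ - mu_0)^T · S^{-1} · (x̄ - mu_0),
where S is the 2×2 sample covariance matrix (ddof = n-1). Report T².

Step 1 — sample mean vector:
  mean(X) = (5 + 8 + 5 + 4 + 7 + 8) / 6 = 37/6 = 6.1667
  mean(Y) = (5 + 5 + 6 + 6 + 3 + 3) / 6 = 28/6 = 4.6667
  x̄ = (6.1667, 4.6667),  deviation x̄ - mu_0 = (6.1667, 4.6667) - (4, 1) = (2.1667, 3.6667).

Step 2 — sample covariance matrix, S[i,j] = (1/(n-1)) · Σ_k (x_{k,i} - mean_i) · (x_{k,j} - mean_j), divisor n-1 = 5:
  S[X,X] = ((-1.1667)·(-1.1667) + (1.8333)·(1.8333) + (-1.1667)·(-1.1667) + (-2.1667)·(-2.1667) + (0.8333)·(0.8333) + (1.8333)·(1.8333)) / 5 = 14.8333/5 = 2.9667
  S[X,Y] = ((-1.1667)·(0.3333) + (1.8333)·(0.3333) + (-1.1667)·(1.3333) + (-2.1667)·(1.3333) + (0.8333)·(-1.6667) + (1.8333)·(-1.6667)) / 5 = -8.6667/5 = -1.7333
  S[Y,Y] = ((0.3333)·(0.3333) + (0.3333)·(0.3333) + (1.3333)·(1.3333) + (1.3333)·(1.3333) + (-1.6667)·(-1.6667) + (-1.6667)·(-1.6667)) / 5 = 9.3333/5 = 1.8667
  S = [[2.9667, -1.7333],
 [-1.7333, 1.8667]].

Step 3 — invert S. det(S) = 2.9667·1.8667 - (-1.7333)² = 2.5333.
  S^{-1} = (1/det) · [[d, -b], [-b, a]] = [[0.7368, 0.6842],
 [0.6842, 1.1711]].

Step 4 — quadratic form (x̄ - mu_0)^T · S^{-1} · (x̄ - mu_0):
  S^{-1} · (x̄ - mu_0) = (4.1053, 5.7763),
  (x̄ - mu_0)^T · [...] = (2.1667)·(4.1053) + (3.6667)·(5.7763) = 30.0746.

Step 5 — scale by n: T² = 6 · 30.0746 = 180.4474.

T² ≈ 180.4474


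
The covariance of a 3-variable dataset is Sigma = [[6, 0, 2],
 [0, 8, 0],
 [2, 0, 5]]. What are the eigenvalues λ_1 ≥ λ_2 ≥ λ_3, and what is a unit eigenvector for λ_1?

Step 1 — characteristic polynomial p(λ) = det(λI - Sigma) = λ³ - tr·λ² + c_1·λ - det, where tr = trace, c_1 = sum of the principal 2×2 minors, det = det(Sigma):
  tr = 6 + 8 + 5 = 19,
  c_1 = (6·8 - (0)²) + (6·5 - (2)²) + (8·5 - (0)²) = 48 + 26 + 40 = 114,
  det = 6·(8·5 - (0)²) - (0)·((0)·5 - (0)·(2)) + (2)·((0)·(0) - 8·(2)) = 6·(40) - (0)·(0) + (2)·(-16) = 208.
  So p(λ) = λ³ - 19λ² + 114λ - 208.
Step 2 — look for an integer root (rational root theorem: any rational root is an integer divisor of 208). Testing λ = 8:
  p(8) = 512 - 1216 + 912 - 208 = 0  ✓
  Dividing out (λ - 8): p(λ) = (λ - 8)(λ² - 11λ + 26).
Step 3 — remaining eigenvalues from the quadratic λ² - 11λ + 26 = 0:
  Δ = 11² - 4·26 = 121 - 104 = 17,  λ = (11 ± √17)/2 = (11 ± 4.1231)/2 ≈ 7.5616 or 3.4384.
  Sorted: λ_1 = 8,  λ_2 = 7.5616,  λ_3 = 3.4384  (check: sum = 19 = tr ✓).

Step 4 — unit eigenvector for λ_1 = 8: v spans the null space of (Sigma - λ_1 I), whose rows are
  r_1 = (-2, 0, 2),  r_2 = (0, 0, 0),  r_3 = (2, 0, -3).
  v is orthogonal to every row, so take v ∝ r_1 × r_3 = ((0)·(-3) - (2)·(0), (2)·(2) - (-2)·(-3), (-2)·(0) - (0)·(2)) = (0, -2, 0).
  Rescale (divide by 2; multiply by -1 so the first nonzero entry is positive): u = (0, 1, 0).
  ||u|| = √((0)² + (1)² + (0)²) = √(1) = 1,  v_1 = u/||u|| ≈ (0, 1, 0) (||v_1|| = 1).

λ_1 = 8,  λ_2 = 7.5616,  λ_3 = 3.4384;  v_1 ≈ (0, 1, 0)


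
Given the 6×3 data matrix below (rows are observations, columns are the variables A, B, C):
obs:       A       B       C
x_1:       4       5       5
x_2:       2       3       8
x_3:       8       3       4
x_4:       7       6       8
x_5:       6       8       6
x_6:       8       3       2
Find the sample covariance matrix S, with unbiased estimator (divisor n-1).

Step 1 — column means:
  mean(A) = (4 + 2 + 8 + 7 + 6 + 8) / 6 = 35/6 = 5.8333
  mean(B) = (5 + 3 + 3 + 6 + 8 + 3) / 6 = 28/6 = 4.6667
  mean(C) = (5 + 8 + 4 + 8 + 6 + 2) / 6 = 33/6 = 5.5

Step 2 — sample covariance S[i,j] = (1/(n-1)) · Σ_k (x_{k,i} - mean_i) · (x_{k,j} - mean_j), with n-1 = 5.
  S[A,A] = ((-1.8333)·(-1.8333) + (-3.8333)·(-3.8333) + (2.1667)·(2.1667) + (1.1667)·(1.1667) + (0.1667)·(0.1667) + (2.1667)·(2.1667)) / 5 = 28.8333/5 = 5.7667
  S[A,B] = ((-1.8333)·(0.3333) + (-3.8333)·(-1.6667) + (2.1667)·(-1.6667) + (1.1667)·(1.3333) + (0.1667)·(3.3333) + (2.1667)·(-1.6667)) / 5 = 0.6667/5 = 0.1333
  S[A,C] = ((-1.8333)·(-0.5) + (-3.8333)·(2.5) + (2.1667)·(-1.5) + (1.1667)·(2.5) + (0.1667)·(0.5) + (2.1667)·(-3.5)) / 5 = -16.5/5 = -3.3
  S[B,B] = ((0.3333)·(0.3333) + (-1.6667)·(-1.6667) + (-1.6667)·(-1.6667) + (1.3333)·(1.3333) + (3.3333)·(3.3333) + (-1.6667)·(-1.6667)) / 5 = 21.3333/5 = 4.2667
  S[B,C] = ((0.3333)·(-0.5) + (-1.6667)·(2.5) + (-1.6667)·(-1.5) + (1.3333)·(2.5) + (3.3333)·(0.5) + (-1.6667)·(-3.5)) / 5 = 9/5 = 1.8
  S[C,C] = ((-0.5)·(-0.5) + (2.5)·(2.5) + (-1.5)·(-1.5) + (2.5)·(2.5) + (0.5)·(0.5) + (-3.5)·(-3.5)) / 5 = 27.5/5 = 5.5

S is symmetric (S[j,i] = S[i,j]). Assembling:

S = [[5.7667, 0.1333, -3.3],
 [0.1333, 4.2667, 1.8],
 [-3.3, 1.8, 5.5]]


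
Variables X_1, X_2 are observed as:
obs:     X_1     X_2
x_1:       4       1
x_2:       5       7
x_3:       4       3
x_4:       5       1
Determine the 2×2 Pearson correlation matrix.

Step 1 — column means:
  mean(X_1) = (4 + 5 + 4 + 5) / 4 = 18/4 = 4.5
  mean(X_2) = (1 + 7 + 3 + 1) / 4 = 12/4 = 3

Step 2 — sample variances and covariances s[i,j] = (1/(n-1)) · Σ_k (x_{k,i} - mean_i) · (x_{k,j} - mean_j), with n-1 = 3:
  s[X_1,X_1] = ((-0.5)·(-0.5) + (0.5)·(0.5) + (-0.5)·(-0.5) + (0.5)·(0.5)) / 3 = 1/3 = 0.3333
  s[X_1,X_2] = ((-0.5)·(-2) + (0.5)·(4) + (-0.5)·(0) + (0.5)·(-2)) / 3 = 2/3 = 0.6667
  s[X_2,X_2] = ((-2)·(-2) + (4)·(4) + (0)·(0) + (-2)·(-2)) / 3 = 24/3 = 8
  Sample standard deviations s_i = √(s[i,i]):
  s(X_1) = √(0.3333) = 0.5774
  s(X_2) = √(8) = 2.8284

Step 3 — r_{ij} = s_{ij} / (s_i · s_j):
  r[X_1,X_1] = 1 (diagonal).
  r[X_1,X_2] = 0.6667 / (0.5774 · 2.8284) = 0.6667 / 1.633 = 0.4082
  r[X_2,X_2] = 1 (diagonal).

R is symmetric with unit diagonal. Assembling:

R = [[1, 0.4082],
 [0.4082, 1]]


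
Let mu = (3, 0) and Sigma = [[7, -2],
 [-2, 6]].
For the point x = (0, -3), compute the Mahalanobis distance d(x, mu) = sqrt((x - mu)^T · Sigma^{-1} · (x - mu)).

Step 1 — centre the observation: (x - mu) = (-3, -3).

Step 2 — invert Sigma. det(Sigma) = 7·6 - (-2)² = 38.
  Sigma^{-1} = (1/det) · [[d, -b], [-b, a]] = [[0.1579, 0.0526],
 [0.0526, 0.1842]].

Step 3 — form the quadratic (x - mu)^T · Sigma^{-1} · (x - mu):
  Sigma^{-1} · (x - mu) = (-0.6316, -0.7105).
  (x - mu)^T · [Sigma^{-1} · (x - mu)] = (-3)·(-0.6316) + (-3)·(-0.7105) = 4.0263.

Step 4 — take square root: d = √(4.0263) ≈ 2.0066.

d(x, mu) = √(4.0263) ≈ 2.0066


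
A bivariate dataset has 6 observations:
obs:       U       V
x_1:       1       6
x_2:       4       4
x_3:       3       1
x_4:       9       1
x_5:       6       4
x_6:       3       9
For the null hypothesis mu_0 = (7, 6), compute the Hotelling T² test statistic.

Step 1 — sample mean vector:
  mean(U) = (1 + 4 + 3 + 9 + 6 + 3) / 6 = 26/6 = 4.3333
  mean(V) = (6 + 4 + 1 + 1 + 4 + 9) / 6 = 25/6 = 4.1667
  x̄ = (4.3333, 4.1667),  deviation x̄ - mu_0 = (4.3333, 4.1667) - (7, 6) = (-2.6667, -1.8333).

Step 2 — sample covariance matrix, S[i,j] = (1/(n-1)) · Σ_k (x_{k,i} - mean_i) · (x_{k,j} - mean_j), divisor n-1 = 5:
  S[U,U] = ((-3.3333)·(-3.3333) + (-0.3333)·(-0.3333) + (-1.3333)·(-1.3333) + (4.6667)·(4.6667) + (1.6667)·(1.6667) + (-1.3333)·(-1.3333)) / 5 = 39.3333/5 = 7.8667
  S[U,V] = ((-3.3333)·(1.8333) + (-0.3333)·(-0.1667) + (-1.3333)·(-3.1667) + (4.6667)·(-3.1667) + (1.6667)·(-0.1667) + (-1.3333)·(4.8333)) / 5 = -23.3333/5 = -4.6667
  S[V,V] = ((1.8333)·(1.8333) + (-0.1667)·(-0.1667) + (-3.1667)·(-3.1667) + (-3.1667)·(-3.1667) + (-0.1667)·(-0.1667) + (4.8333)·(4.8333)) / 5 = 46.8333/5 = 9.3667
  S = [[7.8667, -4.6667],
 [-4.6667, 9.3667]].

Step 3 — invert S. det(S) = 7.8667·9.3667 - (-4.6667)² = 51.9067.
  S^{-1} = (1/det) · [[d, -b], [-b, a]] = [[0.1805, 0.0899],
 [0.0899, 0.1516]].

Step 4 — quadratic form (x̄ - mu_0)^T · S^{-1} · (x̄ - mu_0):
  S^{-1} · (x̄ - mu_0) = (-0.646, -0.5176),
  (x̄ - mu_0)^T · [...] = (-2.6667)·(-0.646) + (-1.8333)·(-0.5176) = 2.6717.

Step 5 — scale by n: T² = 6 · 2.6717 = 16.0301.

T² ≈ 16.0301


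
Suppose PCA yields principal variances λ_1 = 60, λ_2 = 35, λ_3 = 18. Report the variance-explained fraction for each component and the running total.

Step 1 — total variance = trace(Sigma) = Σ λ_i = 60 + 35 + 18 = 113.

Step 2 — fraction explained by component i = λ_i / Σ λ:
  PC1: 60/113 = 0.531
  PC2: 35/113 = 0.3097
  PC3: 18/113 = 0.1593

Step 3 — cumulative fraction after k components = (λ_1 + ... + λ_k) / Σ λ:
  k = 1: 60/113 = 0.531
  k = 2: (60 + 35)/113 = 95/113 = 0.8407
  k = 3: (60 + 35 + 18)/113 = 113/113 = 1

Summary (fraction, with percent):

explained: PC1 0.531 (53.1%), PC2 0.3097 (30.97%), PC3 0.1593 (15.93%);  cumulative: 0.531, 0.8407, 1


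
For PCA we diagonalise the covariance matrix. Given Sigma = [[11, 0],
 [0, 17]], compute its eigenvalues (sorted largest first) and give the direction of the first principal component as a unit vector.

Step 1 — characteristic polynomial of 2×2 Sigma:
  det(Sigma - λI) = λ² - trace · λ + det = 0.
  trace = 11 + 17 = 28, det = 11·17 - (0)² = 187.
Step 2 — discriminant:
  Δ = trace² - 4·det = 784 - 748 = 36.
Step 3 — eigenvalues:
  λ = (trace ± √Δ)/2 = (28 ± 6)/2,
  λ_1 = 17,  λ_2 = 11.

Step 4 — unit eigenvector for λ_1: Sigma is diagonal, so its eigenvectors are the coordinate axes. λ_1 = 17 is the diagonal entry on the second coordinate axis, hence
  v_1 = (0, 1) (||v_1|| = 1).

λ_1 = 17,  λ_2 = 11;  v_1 ≈ (0, 1)


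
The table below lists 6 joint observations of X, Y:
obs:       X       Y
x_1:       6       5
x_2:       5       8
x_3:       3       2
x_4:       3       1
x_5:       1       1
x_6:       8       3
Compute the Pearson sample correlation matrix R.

Step 1 — column means:
  mean(X) = (6 + 5 + 3 + 3 + 1 + 8) / 6 = 26/6 = 4.3333
  mean(Y) = (5 + 8 + 2 + 1 + 1 + 3) / 6 = 20/6 = 3.3333

Step 2 — sample variances and covariances s[i,j] = (1/(n-1)) · Σ_k (x_{k,i} - mean_i) · (x_{k,j} - mean_j), with n-1 = 5:
  s[X,X] = ((1.6667)·(1.6667) + (0.6667)·(0.6667) + (-1.3333)·(-1.3333) + (-1.3333)·(-1.3333) + (-3.3333)·(-3.3333) + (3.6667)·(3.6667)) / 5 = 31.3333/5 = 6.2667
  s[X,Y] = ((1.6667)·(1.6667) + (0.6667)·(4.6667) + (-1.3333)·(-1.3333) + (-1.3333)·(-2.3333) + (-3.3333)·(-2.3333) + (3.6667)·(-0.3333)) / 5 = 17.3333/5 = 3.4667
  s[Y,Y] = ((1.6667)·(1.6667) + (4.6667)·(4.6667) + (-1.3333)·(-1.3333) + (-2.3333)·(-2.3333) + (-2.3333)·(-2.3333) + (-0.3333)·(-0.3333)) / 5 = 37.3333/5 = 7.4667
  Sample standard deviations s_i = √(s[i,i]):
  s(X) = √(6.2667) = 2.5033
  s(Y) = √(7.4667) = 2.7325

Step 3 — r_{ij} = s_{ij} / (s_i · s_j):
  r[X,X] = 1 (diagonal).
  r[X,Y] = 3.4667 / (2.5033 · 2.7325) = 3.4667 / 6.8404 = 0.5068
  r[Y,Y] = 1 (diagonal).

R is symmetric with unit diagonal. Assembling:

R = [[1, 0.5068],
 [0.5068, 1]]


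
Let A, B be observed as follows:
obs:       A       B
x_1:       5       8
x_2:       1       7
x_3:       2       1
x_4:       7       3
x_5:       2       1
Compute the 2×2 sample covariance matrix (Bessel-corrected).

Step 1 — column means:
  mean(A) = (5 + 1 + 2 + 7 + 2) / 5 = 17/5 = 3.4
  mean(B) = (8 + 7 + 1 + 3 + 1) / 5 = 20/5 = 4

Step 2 — sample covariance S[i,j] = (1/(n-1)) · Σ_k (x_{k,i} - mean_i) · (x_{k,j} - mean_j), with n-1 = 4.
  S[A,A] = ((1.6)·(1.6) + (-2.4)·(-2.4) + (-1.4)·(-1.4) + (3.6)·(3.6) + (-1.4)·(-1.4)) / 4 = 25.2/4 = 6.3
  S[A,B] = ((1.6)·(4) + (-2.4)·(3) + (-1.4)·(-3) + (3.6)·(-1) + (-1.4)·(-3)) / 4 = 4/4 = 1
  S[B,B] = ((4)·(4) + (3)·(3) + (-3)·(-3) + (-1)·(-1) + (-3)·(-3)) / 4 = 44/4 = 11

S is symmetric (S[j,i] = S[i,j]). Assembling:

S = [[6.3, 1],
 [1, 11]]


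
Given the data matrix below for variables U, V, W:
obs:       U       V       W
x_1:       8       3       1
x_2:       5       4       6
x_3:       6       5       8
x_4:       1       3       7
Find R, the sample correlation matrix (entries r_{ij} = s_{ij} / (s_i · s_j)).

Step 1 — column means:
  mean(U) = (8 + 5 + 6 + 1) / 4 = 20/4 = 5
  mean(V) = (3 + 4 + 5 + 3) / 4 = 15/4 = 3.75
  mean(W) = (1 + 6 + 8 + 7) / 4 = 22/4 = 5.5

Step 2 — sample variances and covariances s[i,j] = (1/(n-1)) · Σ_k (x_{k,i} - mean_i) · (x_{k,j} - mean_j), with n-1 = 3:
  s[U,U] = ((3)·(3) + (0)·(0) + (1)·(1) + (-4)·(-4)) / 3 = 26/3 = 8.6667
  s[U,V] = ((3)·(-0.75) + (0)·(0.25) + (1)·(1.25) + (-4)·(-0.75)) / 3 = 2/3 = 0.6667
  s[U,W] = ((3)·(-4.5) + (0)·(0.5) + (1)·(2.5) + (-4)·(1.5)) / 3 = -17/3 = -5.6667
  s[V,V] = ((-0.75)·(-0.75) + (0.25)·(0.25) + (1.25)·(1.25) + (-0.75)·(-0.75)) / 3 = 2.75/3 = 0.9167
  s[V,W] = ((-0.75)·(-4.5) + (0.25)·(0.5) + (1.25)·(2.5) + (-0.75)·(1.5)) / 3 = 5.5/3 = 1.8333
  s[W,W] = ((-4.5)·(-4.5) + (0.5)·(0.5) + (2.5)·(2.5) + (1.5)·(1.5)) / 3 = 29/3 = 9.6667
  Sample standard deviations s_i = √(s[i,i]):
  s(U) = √(8.6667) = 2.9439
  s(V) = √(0.9167) = 0.9574
  s(W) = √(9.6667) = 3.1091

Step 3 — r_{ij} = s_{ij} / (s_i · s_j):
  r[U,U] = 1 (diagonal).
  r[U,V] = 0.6667 / (2.9439 · 0.9574) = 0.6667 / 2.8186 = 0.2365
  r[U,W] = -5.6667 / (2.9439 · 3.1091) = -5.6667 / 9.153 = -0.6191
  r[V,V] = 1 (diagonal).
  r[V,W] = 1.8333 / (0.9574 · 3.1091) = 1.8333 / 2.9768 = 0.6159
  r[W,W] = 1 (diagonal).

R is symmetric with unit diagonal. Assembling:

R = [[1, 0.2365, -0.6191],
 [0.2365, 1, 0.6159],
 [-0.6191, 0.6159, 1]]


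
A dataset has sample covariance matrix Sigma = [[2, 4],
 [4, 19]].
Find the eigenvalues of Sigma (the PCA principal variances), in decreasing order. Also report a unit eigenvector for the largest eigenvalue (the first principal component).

Step 1 — characteristic polynomial of 2×2 Sigma:
  det(Sigma - λI) = λ² - trace · λ + det = 0.
  trace = 2 + 19 = 21, det = 2·19 - (4)² = 22.
Step 2 — discriminant:
  Δ = trace² - 4·det = 441 - 88 = 353.
Step 3 — eigenvalues:
  λ = (trace ± √Δ)/2 = (21 ± 18.7883)/2,
  λ_1 = 19.8941,  λ_2 = 1.1059.

Step 4 — unit eigenvector for λ_1: solve (Sigma - λ_1 I)v = 0. First row:
  (2 - 19.8941)·v_x + (4)·v_y = 0, i.e. (-17.8941)·v_x + (4)·v_y = 0,
  so v ∝ (b, λ_1 - a) = (4, 17.8941) = u.
  ||u|| = √((4)² + (17.8941)²) = √(336.2005) ≈ 18.3358,
  v_1 = u/||u|| ≈ (0.2182, 0.9759) (||v_1|| = 1).

λ_1 = 19.8941,  λ_2 = 1.1059;  v_1 ≈ (0.2182, 0.9759)


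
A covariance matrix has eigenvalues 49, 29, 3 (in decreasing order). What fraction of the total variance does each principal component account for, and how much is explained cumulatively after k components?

Step 1 — total variance = trace(Sigma) = Σ λ_i = 49 + 29 + 3 = 81.

Step 2 — fraction explained by component i = λ_i / Σ λ:
  PC1: 49/81 = 0.6049
  PC2: 29/81 = 0.358
  PC3: 3/81 = 0.037

Step 3 — cumulative fraction after k components = (λ_1 + ... + λ_k) / Σ λ:
  k = 1: 49/81 = 0.6049
  k = 2: (49 + 29)/81 = 78/81 = 0.963
  k = 3: (49 + 29 + 3)/81 = 81/81 = 1

Summary (fraction, with percent):

explained: PC1 0.6049 (60.49%), PC2 0.358 (35.8%), PC3 0.037 (3.7%);  cumulative: 0.6049, 0.963, 1


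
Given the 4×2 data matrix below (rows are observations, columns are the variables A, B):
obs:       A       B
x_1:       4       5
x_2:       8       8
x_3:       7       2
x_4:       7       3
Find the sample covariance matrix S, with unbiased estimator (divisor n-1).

Step 1 — column means:
  mean(A) = (4 + 8 + 7 + 7) / 4 = 26/4 = 6.5
  mean(B) = (5 + 8 + 2 + 3) / 4 = 18/4 = 4.5

Step 2 — sample covariance S[i,j] = (1/(n-1)) · Σ_k (x_{k,i} - mean_i) · (x_{k,j} - mean_j), with n-1 = 3.
  S[A,A] = ((-2.5)·(-2.5) + (1.5)·(1.5) + (0.5)·(0.5) + (0.5)·(0.5)) / 3 = 9/3 = 3
  S[A,B] = ((-2.5)·(0.5) + (1.5)·(3.5) + (0.5)·(-2.5) + (0.5)·(-1.5)) / 3 = 2/3 = 0.6667
  S[B,B] = ((0.5)·(0.5) + (3.5)·(3.5) + (-2.5)·(-2.5) + (-1.5)·(-1.5)) / 3 = 21/3 = 7

S is symmetric (S[j,i] = S[i,j]). Assembling:

S = [[3, 0.6667],
 [0.6667, 7]]


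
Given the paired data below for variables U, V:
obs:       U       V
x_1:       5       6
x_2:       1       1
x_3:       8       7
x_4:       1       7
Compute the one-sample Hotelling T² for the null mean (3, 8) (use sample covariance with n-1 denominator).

Step 1 — sample mean vector:
  mean(U) = (5 + 1 + 8 + 1) / 4 = 15/4 = 3.75
  mean(V) = (6 + 1 + 7 + 7) / 4 = 21/4 = 5.25
  x̄ = (3.75, 5.25),  deviation x̄ - mu_0 = (3.75, 5.25) - (3, 8) = (0.75, -2.75).

Step 2 — sample covariance matrix, S[i,j] = (1/(n-1)) · Σ_k (x_{k,i} - mean_i) · (x_{k,j} - mean_j), divisor n-1 = 3:
  S[U,U] = ((1.25)·(1.25) + (-2.75)·(-2.75) + (4.25)·(4.25) + (-2.75)·(-2.75)) / 3 = 34.75/3 = 11.5833
  S[U,V] = ((1.25)·(0.75) + (-2.75)·(-4.25) + (4.25)·(1.75) + (-2.75)·(1.75)) / 3 = 15.25/3 = 5.0833
  S[V,V] = ((0.75)·(0.75) + (-4.25)·(-4.25) + (1.75)·(1.75) + (1.75)·(1.75)) / 3 = 24.75/3 = 8.25
  S = [[11.5833, 5.0833],
 [5.0833, 8.25]].

Step 3 — invert S. det(S) = 11.5833·8.25 - (5.0833)² = 69.7222.
  S^{-1} = (1/det) · [[d, -b], [-b, a]] = [[0.1183, -0.0729],
 [-0.0729, 0.1661]].

Step 4 — quadratic form (x̄ - mu_0)^T · S^{-1} · (x̄ - mu_0):
  S^{-1} · (x̄ - mu_0) = (0.2892, -0.5116),
  (x̄ - mu_0)^T · [...] = (0.75)·(0.2892) + (-2.75)·(-0.5116) = 1.6237.

Step 5 — scale by n: T² = 4 · 1.6237 = 6.4948.

T² ≈ 6.4948


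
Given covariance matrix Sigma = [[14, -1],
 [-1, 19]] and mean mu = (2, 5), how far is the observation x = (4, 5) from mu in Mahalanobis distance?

Step 1 — centre the observation: (x - mu) = (2, 0).

Step 2 — invert Sigma. det(Sigma) = 14·19 - (-1)² = 265.
  Sigma^{-1} = (1/det) · [[d, -b], [-b, a]] = [[0.0717, 0.0038],
 [0.0038, 0.0528]].

Step 3 — form the quadratic (x - mu)^T · Sigma^{-1} · (x - mu):
  Sigma^{-1} · (x - mu) = (0.1434, 0.0075).
  (x - mu)^T · [Sigma^{-1} · (x - mu)] = (2)·(0.1434) + (0)·(0.0075) = 0.2868.

Step 4 — take square root: d = √(0.2868) ≈ 0.5355.

d(x, mu) = √(0.2868) ≈ 0.5355


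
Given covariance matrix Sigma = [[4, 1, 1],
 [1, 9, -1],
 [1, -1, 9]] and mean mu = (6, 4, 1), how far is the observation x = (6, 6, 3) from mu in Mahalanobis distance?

Step 1 — centre the observation: (x - mu) = (0, 2, 2).

Step 2 — invert Sigma (cofactor / det for 3×3, or solve directly):
  Sigma^{-1} = [[0.2667, -0.0333, -0.0333],
 [-0.0333, 0.1167, 0.0167],
 [-0.0333, 0.0167, 0.1167]].

Step 3 — form the quadratic (x - mu)^T · Sigma^{-1} · (x - mu):
  Sigma^{-1} · (x - mu) = (-0.1333, 0.2667, 0.2667).
  (x - mu)^T · [Sigma^{-1} · (x - mu)] = (0)·(-0.1333) + (2)·(0.2667) + (2)·(0.2667) = 1.0667.

Step 4 — take square root: d = √(1.0667) ≈ 1.0328.

d(x, mu) = √(1.0667) ≈ 1.0328


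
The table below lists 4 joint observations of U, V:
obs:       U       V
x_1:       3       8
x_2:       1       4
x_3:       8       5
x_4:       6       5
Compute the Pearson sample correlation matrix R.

Step 1 — column means:
  mean(U) = (3 + 1 + 8 + 6) / 4 = 18/4 = 4.5
  mean(V) = (8 + 4 + 5 + 5) / 4 = 22/4 = 5.5

Step 2 — sample variances and covariances s[i,j] = (1/(n-1)) · Σ_k (x_{k,i} - mean_i) · (x_{k,j} - mean_j), with n-1 = 3:
  s[U,U] = ((-1.5)·(-1.5) + (-3.5)·(-3.5) + (3.5)·(3.5) + (1.5)·(1.5)) / 3 = 29/3 = 9.6667
  s[U,V] = ((-1.5)·(2.5) + (-3.5)·(-1.5) + (3.5)·(-0.5) + (1.5)·(-0.5)) / 3 = -1/3 = -0.3333
  s[V,V] = ((2.5)·(2.5) + (-1.5)·(-1.5) + (-0.5)·(-0.5) + (-0.5)·(-0.5)) / 3 = 9/3 = 3
  Sample standard deviations s_i = √(s[i,i]):
  s(U) = √(9.6667) = 3.1091
  s(V) = √(3) = 1.7321

Step 3 — r_{ij} = s_{ij} / (s_i · s_j):
  r[U,U] = 1 (diagonal).
  r[U,V] = -0.3333 / (3.1091 · 1.7321) = -0.3333 / 5.3852 = -0.0619
  r[V,V] = 1 (diagonal).

R is symmetric with unit diagonal. Assembling:

R = [[1, -0.0619],
 [-0.0619, 1]]


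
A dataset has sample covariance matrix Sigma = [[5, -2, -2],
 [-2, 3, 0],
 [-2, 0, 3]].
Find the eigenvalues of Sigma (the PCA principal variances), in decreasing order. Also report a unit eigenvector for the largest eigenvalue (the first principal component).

Step 1 — characteristic polynomial p(λ) = det(λI - Sigma) = λ³ - tr·λ² + c_1·λ - det, where tr = trace, c_1 = sum of the principal 2×2 minors, det = det(Sigma):
  tr = 5 + 3 + 3 = 11,
  c_1 = (5·3 - (-2)²) + (5·3 - (-2)²) + (3·3 - (0)²) = 11 + 11 + 9 = 31,
  det = 5·(3·3 - (0)²) - (-2)·((-2)·3 - (0)·(-2)) + (-2)·((-2)·(0) - 3·(-2)) = 5·(9) - (-2)·(-6) + (-2)·(6) = 21.
  So p(λ) = λ³ - 11λ² + 31λ - 21.
Step 2 — look for an integer root (rational root theorem: any rational root is an integer divisor of 21). Testing λ = 1:
  p(1) = 1 - 11 + 31 - 21 = 0  ✓
  Dividing out (λ - 1): p(λ) = (λ - 1)(λ² - 10λ + 21).
Step 3 — remaining eigenvalues from the quadratic λ² - 10λ + 21 = 0:
  Δ = 10² - 4·21 = 100 - 84 = 16,  λ = (10 ± √16)/2 = (10 ± 4)/2 = 7 or 3.
  Sorted: λ_1 = 7,  λ_2 = 3,  λ_3 = 1  (check: sum = 11 = tr ✓).

Step 4 — unit eigenvector for λ_1 = 7: v spans the null space of (Sigma - λ_1 I), whose rows are
  r_1 = (-2, -2, -2),  r_2 = (-2, -4, 0),  r_3 = (-2, 0, -4).
  v is orthogonal to every row, so take v ∝ r_1 × r_2 = ((-2)·(0) - (-2)·(-4), (-2)·(-2) - (-2)·(0), (-2)·(-4) - (-2)·(-2)) = (-8, 4, 4).
  Rescale (divide by 4; multiply by -1 so the first nonzero entry is positive): u = (2, -1, -1).
  ||u|| = √((2)² + (-1)² + (-1)²) = √(6) ≈ 2.4495,  v_1 = u/||u|| ≈ (0.8165, -0.4082, -0.4082) (||v_1|| = 1).

λ_1 = 7,  λ_2 = 3,  λ_3 = 1;  v_1 ≈ (0.8165, -0.4082, -0.4082)


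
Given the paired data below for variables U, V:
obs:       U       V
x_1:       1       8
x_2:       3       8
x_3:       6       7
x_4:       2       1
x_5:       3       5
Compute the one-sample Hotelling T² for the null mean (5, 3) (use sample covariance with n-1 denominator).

Step 1 — sample mean vector:
  mean(U) = (1 + 3 + 6 + 2 + 3) / 5 = 15/5 = 3
  mean(V) = (8 + 8 + 7 + 1 + 5) / 5 = 29/5 = 5.8
  x̄ = (3, 5.8),  deviation x̄ - mu_0 = (3, 5.8) - (5, 3) = (-2, 2.8).

Step 2 — sample covariance matrix, S[i,j] = (1/(n-1)) · Σ_k (x_{k,i} - mean_i) · (x_{k,j} - mean_j), divisor n-1 = 4:
  S[U,U] = ((-2)·(-2) + (0)·(0) + (3)·(3) + (-1)·(-1) + (0)·(0)) / 4 = 14/4 = 3.5
  S[U,V] = ((-2)·(2.2) + (0)·(2.2) + (3)·(1.2) + (-1)·(-4.8) + (0)·(-0.8)) / 4 = 4/4 = 1
  S[V,V] = ((2.2)·(2.2) + (2.2)·(2.2) + (1.2)·(1.2) + (-4.8)·(-4.8) + (-0.8)·(-0.8)) / 4 = 34.8/4 = 8.7
  S = [[3.5, 1],
 [1, 8.7]].

Step 3 — invert S. det(S) = 3.5·8.7 - (1)² = 29.45.
  S^{-1} = (1/det) · [[d, -b], [-b, a]] = [[0.2954, -0.034],
 [-0.034, 0.1188]].

Step 4 — quadratic form (x̄ - mu_0)^T · S^{-1} · (x̄ - mu_0):
  S^{-1} · (x̄ - mu_0) = (-0.6859, 0.4007),
  (x̄ - mu_0)^T · [...] = (-2)·(-0.6859) + (2.8)·(0.4007) = 2.4937.

Step 5 — scale by n: T² = 5 · 2.4937 = 12.4686.

T² ≈ 12.4686


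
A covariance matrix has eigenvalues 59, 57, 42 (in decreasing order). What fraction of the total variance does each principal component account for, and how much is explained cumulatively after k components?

Step 1 — total variance = trace(Sigma) = Σ λ_i = 59 + 57 + 42 = 158.

Step 2 — fraction explained by component i = λ_i / Σ λ:
  PC1: 59/158 = 0.3734
  PC2: 57/158 = 0.3608
  PC3: 42/158 = 0.2658

Step 3 — cumulative fraction after k components = (λ_1 + ... + λ_k) / Σ λ:
  k = 1: 59/158 = 0.3734
  k = 2: (59 + 57)/158 = 116/158 = 0.7342
  k = 3: (59 + 57 + 42)/158 = 158/158 = 1

Summary (fraction, with percent):

explained: PC1 0.3734 (37.34%), PC2 0.3608 (36.08%), PC3 0.2658 (26.58%);  cumulative: 0.3734, 0.7342, 1


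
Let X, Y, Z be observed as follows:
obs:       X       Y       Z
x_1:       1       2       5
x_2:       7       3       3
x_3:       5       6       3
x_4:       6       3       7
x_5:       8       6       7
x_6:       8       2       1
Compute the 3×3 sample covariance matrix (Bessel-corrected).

Step 1 — column means:
  mean(X) = (1 + 7 + 5 + 6 + 8 + 8) / 6 = 35/6 = 5.8333
  mean(Y) = (2 + 3 + 6 + 3 + 6 + 2) / 6 = 22/6 = 3.6667
  mean(Z) = (5 + 3 + 3 + 7 + 7 + 1) / 6 = 26/6 = 4.3333

Step 2 — sample covariance S[i,j] = (1/(n-1)) · Σ_k (x_{k,i} - mean_i) · (x_{k,j} - mean_j), with n-1 = 5.
  S[X,X] = ((-4.8333)·(-4.8333) + (1.1667)·(1.1667) + (-0.8333)·(-0.8333) + (0.1667)·(0.1667) + (2.1667)·(2.1667) + (2.1667)·(2.1667)) / 5 = 34.8333/5 = 6.9667
  S[X,Y] = ((-4.8333)·(-1.6667) + (1.1667)·(-0.6667) + (-0.8333)·(2.3333) + (0.1667)·(-0.6667) + (2.1667)·(2.3333) + (2.1667)·(-1.6667)) / 5 = 6.6667/5 = 1.3333
  S[X,Z] = ((-4.8333)·(0.6667) + (1.1667)·(-1.3333) + (-0.8333)·(-1.3333) + (0.1667)·(2.6667) + (2.1667)·(2.6667) + (2.1667)·(-3.3333)) / 5 = -4.6667/5 = -0.9333
  S[Y,Y] = ((-1.6667)·(-1.6667) + (-0.6667)·(-0.6667) + (2.3333)·(2.3333) + (-0.6667)·(-0.6667) + (2.3333)·(2.3333) + (-1.6667)·(-1.6667)) / 5 = 17.3333/5 = 3.4667
  S[Y,Z] = ((-1.6667)·(0.6667) + (-0.6667)·(-1.3333) + (2.3333)·(-1.3333) + (-0.6667)·(2.6667) + (2.3333)·(2.6667) + (-1.6667)·(-3.3333)) / 5 = 6.6667/5 = 1.3333
  S[Z,Z] = ((0.6667)·(0.6667) + (-1.3333)·(-1.3333) + (-1.3333)·(-1.3333) + (2.6667)·(2.6667) + (2.6667)·(2.6667) + (-3.3333)·(-3.3333)) / 5 = 29.3333/5 = 5.8667

S is symmetric (S[j,i] = S[i,j]). Assembling:

S = [[6.9667, 1.3333, -0.9333],
 [1.3333, 3.4667, 1.3333],
 [-0.9333, 1.3333, 5.8667]]
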